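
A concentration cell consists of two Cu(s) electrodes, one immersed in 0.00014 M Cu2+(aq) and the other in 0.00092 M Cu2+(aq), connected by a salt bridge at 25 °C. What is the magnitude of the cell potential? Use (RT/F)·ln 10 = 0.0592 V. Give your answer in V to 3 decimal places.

0.024 V

For a concentration cell E°cell = 0, since both electrodes use the same couple.
The compartment with the higher Cu2+(aq) concentration (0.00092 M) acts as the cathode; ions are reduced there and produced at the dilute (0.00014 M) anode.
With n = 2, Ecell = −(0.0592/2)·log([dilute]/[conc]) = −(0.0592/2)·log(0.00014/0.00092) = +0.024 V.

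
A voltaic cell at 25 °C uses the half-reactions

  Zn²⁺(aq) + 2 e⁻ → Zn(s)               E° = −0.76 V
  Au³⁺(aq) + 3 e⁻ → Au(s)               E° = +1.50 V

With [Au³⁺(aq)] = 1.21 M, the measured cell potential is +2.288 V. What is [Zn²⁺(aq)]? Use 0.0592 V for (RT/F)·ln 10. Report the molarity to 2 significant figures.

0.13 M

Au³⁺/Au is the cathode (higher E°); E°cell = +1.50 − (−0.76) = +2.26 V with n = 6.
Rearranging E = E° − (0.0592/n)·log Q gives log Q = 6(+2.26 − (+2.288))/0.0592 = −2.838.
The balanced reaction is 2 Au³⁺(aq) + 3 Zn(s) → 2 Au(s) + 3 Zn²⁺(aq), so Q = [Zn²⁺(aq)]^3 / [Au³⁺(aq)]^2.
Solving for the unknown gives log [Zn²⁺(aq)] = −0.891, so [Zn²⁺(aq)] ≈ 0.13 M.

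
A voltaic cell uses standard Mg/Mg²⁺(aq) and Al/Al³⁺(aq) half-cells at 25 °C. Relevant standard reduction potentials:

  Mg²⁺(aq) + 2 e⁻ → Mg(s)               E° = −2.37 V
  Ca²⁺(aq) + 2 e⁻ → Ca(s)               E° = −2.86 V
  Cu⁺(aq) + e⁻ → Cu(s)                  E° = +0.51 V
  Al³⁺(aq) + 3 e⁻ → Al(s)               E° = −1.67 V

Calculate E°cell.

+0.70 V

The Al³⁺/Al couple has the higher E°, so Al ion is reduced (cathode) and Mg is oxidized (anode).
E°cell = E°(cathode) − E°(anode) = −1.67 − (−2.37) = +0.70 V.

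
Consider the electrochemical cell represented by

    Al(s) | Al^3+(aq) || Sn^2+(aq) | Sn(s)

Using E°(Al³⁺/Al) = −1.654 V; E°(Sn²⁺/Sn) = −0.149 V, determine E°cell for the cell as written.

By convention the left-hand electrode in cell notation is the anode (oxidation) and the right-hand electrode is the cathode (reduction).
E°cell = E°(right) − E°(left) = −0.149 − (−1.654) = +1.505 V.

+1.505 V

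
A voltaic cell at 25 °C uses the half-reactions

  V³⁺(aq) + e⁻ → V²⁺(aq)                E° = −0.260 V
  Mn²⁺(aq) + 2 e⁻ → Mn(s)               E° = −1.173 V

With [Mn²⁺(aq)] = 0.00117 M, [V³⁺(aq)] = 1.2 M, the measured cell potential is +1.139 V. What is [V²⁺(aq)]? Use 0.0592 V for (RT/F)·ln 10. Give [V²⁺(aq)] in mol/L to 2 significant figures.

0.0053 M

With V³⁺/V²⁺ at the cathode and Mn²⁺/Mn at the anode, E°cell = −0.260 − (−1.173) = +0.913 V (n = 2).
Since E = E° − (0.0592/n)·log Q, log Q = n(E° − E)/0.0592 = −7.635.
For 2 V³⁺(aq) + Mn(s) → 2 V²⁺(aq) + Mn²⁺(aq), the reaction quotient is Q = ([V²⁺(aq)]^2·[Mn²⁺(aq)]) / [V³⁺(aq)]^2.
Solving for the unknown gives log [V²⁺(aq)] = −2.272, so [V²⁺(aq)] ≈ 0.0053 M.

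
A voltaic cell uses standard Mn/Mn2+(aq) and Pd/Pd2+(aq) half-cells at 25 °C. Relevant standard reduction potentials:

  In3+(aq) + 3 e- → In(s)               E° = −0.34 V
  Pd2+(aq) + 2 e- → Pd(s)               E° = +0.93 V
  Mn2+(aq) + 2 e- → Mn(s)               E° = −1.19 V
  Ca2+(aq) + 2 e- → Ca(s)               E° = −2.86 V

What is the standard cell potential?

The Pd²⁺/Pd couple has the higher E°, so Pd ion is reduced (cathode) and Mn is oxidized (anode).
E°cell = E°(cathode) − E°(anode) = +0.93 − (−1.19) = +2.12 V.

+2.12 V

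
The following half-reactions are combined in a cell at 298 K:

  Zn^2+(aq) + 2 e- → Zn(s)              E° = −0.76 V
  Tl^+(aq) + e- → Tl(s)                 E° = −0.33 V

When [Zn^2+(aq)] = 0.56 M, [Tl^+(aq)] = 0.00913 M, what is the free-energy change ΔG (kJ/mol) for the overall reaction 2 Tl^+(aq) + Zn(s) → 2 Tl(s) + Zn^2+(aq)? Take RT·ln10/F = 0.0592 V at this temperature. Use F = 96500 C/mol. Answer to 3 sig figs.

The standard cell potential is −0.33 − (−0.76) = +0.43 V, with n = 2 electrons in the balanced equation.
Here Q = [Zn^2+(aq)] / [Tl^+(aq)]^2 = 6.72×10^3 (log Q = 3.827), giving E = +0.43 − (0.0592/2)·(3.827) = +0.3167 V.
ΔG = −nFE = −(2)(96500)(+0.3167) J/mol = −61.1 kJ/mol.

−61.1 kJ/mol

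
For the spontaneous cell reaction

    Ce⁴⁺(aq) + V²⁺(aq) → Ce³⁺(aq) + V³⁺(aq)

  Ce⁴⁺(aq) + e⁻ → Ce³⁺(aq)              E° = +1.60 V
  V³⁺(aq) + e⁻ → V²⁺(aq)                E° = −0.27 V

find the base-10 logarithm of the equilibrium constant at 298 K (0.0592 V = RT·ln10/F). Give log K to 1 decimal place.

The Ce⁴⁺/Ce³⁺ couple is reduced (cathode); E°cell = +1.60 − (−0.27) = +1.87 V with n = 1.
At equilibrium E = 0, so log K = nE°cell / 0.0592 = (1)(+1.87) / 0.0592 = 31.6.

log K = 31.6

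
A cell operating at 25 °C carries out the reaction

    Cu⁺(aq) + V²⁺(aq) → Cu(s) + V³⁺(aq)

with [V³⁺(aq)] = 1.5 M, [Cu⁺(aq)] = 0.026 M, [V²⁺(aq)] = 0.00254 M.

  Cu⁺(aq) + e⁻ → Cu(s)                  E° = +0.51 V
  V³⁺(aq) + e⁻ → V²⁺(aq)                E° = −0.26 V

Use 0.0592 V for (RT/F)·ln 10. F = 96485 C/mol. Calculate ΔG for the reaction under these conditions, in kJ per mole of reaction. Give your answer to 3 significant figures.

With Cu⁺/Cu reduced at the cathode, E°cell = +0.51 − (−0.26) = +0.77 V and n = 1.
The reaction quotient is [V³⁺(aq)] / ([Cu⁺(aq)]·[V²⁺(aq)]) = 2.27×10^4; by Nernst, E = +0.77 − (0.0592/1)(4.356) = +0.5121 V.
Then ΔG = −nFE = −1 × 96485 × +0.5121 J/mol = −49.4 kJ/mol.

−49.4 kJ/mol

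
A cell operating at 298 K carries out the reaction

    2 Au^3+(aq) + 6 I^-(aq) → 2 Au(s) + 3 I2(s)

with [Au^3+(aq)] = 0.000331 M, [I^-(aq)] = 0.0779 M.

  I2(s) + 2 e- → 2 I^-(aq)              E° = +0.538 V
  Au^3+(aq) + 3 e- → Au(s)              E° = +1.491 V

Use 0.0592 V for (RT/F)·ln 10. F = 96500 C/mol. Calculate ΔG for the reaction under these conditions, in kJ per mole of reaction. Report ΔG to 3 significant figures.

−474 kJ/mol

With Au³⁺/Au reduced at the cathode, E°cell = +1.491 − (+0.538) = +0.953 V and n = 6.
Here Q = 1 / ([Au^3+(aq)]^2·[I^-(aq)]^6) = 4.08×10^13 (log Q = 13.611), giving E = +0.953 − (0.0592/6)·(13.611) = +0.8187 V.
Then ΔG = −nFE = −6 × 96500 × +0.8187 J/mol = −474 kJ/mol.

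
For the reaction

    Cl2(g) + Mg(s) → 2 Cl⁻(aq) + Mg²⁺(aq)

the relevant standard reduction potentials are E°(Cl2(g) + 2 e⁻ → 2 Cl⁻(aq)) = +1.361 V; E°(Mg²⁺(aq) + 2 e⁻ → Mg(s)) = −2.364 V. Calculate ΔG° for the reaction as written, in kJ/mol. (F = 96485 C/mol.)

−719 kJ/mol

In the reaction as written Cl2(g) is reduced, so the Cl₂/Cl⁻ couple is the cathode and Mg²⁺/Mg is the anode.
E°cell = +1.361 − (−2.364) = +3.725 V; balancing electrons gives n = 2.
ΔG° = −nFE°cell = −(2)(96485)(+3.725) J/mol = −719 kJ/mol.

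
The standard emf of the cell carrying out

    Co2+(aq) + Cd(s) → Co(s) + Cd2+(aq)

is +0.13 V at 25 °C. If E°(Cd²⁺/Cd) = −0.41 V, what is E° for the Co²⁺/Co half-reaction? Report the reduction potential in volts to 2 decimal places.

−0.28 V

In the reaction as written the Co²⁺/Co couple is reduced (cathode) and Cd²⁺/Cd is oxidized (anode), so E°cell = E°(Co²⁺/Co) − E°(Cd²⁺/Cd).
E°(Co²⁺/Co) = E°cell + E°(anode) = +0.13 + (−0.41) = −0.28 V.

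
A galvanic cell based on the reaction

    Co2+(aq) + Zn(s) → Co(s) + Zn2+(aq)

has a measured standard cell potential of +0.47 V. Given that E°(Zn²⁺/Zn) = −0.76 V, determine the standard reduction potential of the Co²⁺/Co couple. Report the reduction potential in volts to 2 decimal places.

In the reaction as written the Co²⁺/Co couple is reduced (cathode) and Zn²⁺/Zn is oxidized (anode), so E°cell = E°(Co²⁺/Co) − E°(Zn²⁺/Zn).
E°(Co²⁺/Co) = E°cell + E°(anode) = +0.47 + (−0.76) = −0.29 V.

−0.29 V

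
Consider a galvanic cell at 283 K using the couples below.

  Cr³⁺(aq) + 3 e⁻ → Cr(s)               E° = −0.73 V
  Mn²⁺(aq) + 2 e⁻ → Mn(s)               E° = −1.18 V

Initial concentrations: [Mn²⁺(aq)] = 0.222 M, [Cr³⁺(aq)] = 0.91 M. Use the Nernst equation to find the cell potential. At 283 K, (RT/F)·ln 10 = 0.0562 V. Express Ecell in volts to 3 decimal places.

Since E°(Cr³⁺/Cr) > E°(Mn²⁺/Mn), Cr³⁺/Cr serves as the cathode.
The standard potential is −0.73 − (−1.18) = +0.45 V and the balanced reaction transfers n = 6 electrons.
Balancing gives 2 Cr³⁺(aq) + 3 Mn(s) → 2 Cr(s) + 3 Mn²⁺(aq); hence Q = [Mn²⁺(aq)]^3 / [Cr³⁺(aq)]^2 = 0.0132 (log Q = −1.879).
Applying E = E° − (RT ln10/nF)·log Q gives +0.45 − (0.0562/6)(−1.879) = +0.468 V.

+0.468 V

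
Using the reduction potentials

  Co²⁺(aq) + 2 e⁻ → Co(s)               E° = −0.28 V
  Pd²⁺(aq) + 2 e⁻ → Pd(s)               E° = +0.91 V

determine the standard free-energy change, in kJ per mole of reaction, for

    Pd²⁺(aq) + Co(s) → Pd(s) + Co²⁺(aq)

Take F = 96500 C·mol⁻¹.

In the reaction as written Pd²⁺(aq) is reduced, so the Pd²⁺/Pd couple is the cathode and Co²⁺/Co is the anode.
E°cell = +0.91 − (−0.28) = +1.19 V; balancing electrons gives n = 2.
ΔG° = −nFE°cell = −(2)(96500)(+1.19) J/mol = −230 kJ/mol.

−230 kJ/mol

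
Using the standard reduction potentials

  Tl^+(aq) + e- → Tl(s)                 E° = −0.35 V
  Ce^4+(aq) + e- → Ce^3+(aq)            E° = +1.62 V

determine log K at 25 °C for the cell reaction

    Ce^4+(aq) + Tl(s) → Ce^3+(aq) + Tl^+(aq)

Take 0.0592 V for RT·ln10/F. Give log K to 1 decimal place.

log K = 33.3

The Ce⁴⁺/Ce³⁺ couple is reduced (cathode); E°cell = +1.62 − (−0.35) = +1.97 V with n = 1.
At equilibrium E = 0, so log K = nE°cell / 0.0592 = (1)(+1.97) / 0.0592 = 33.3.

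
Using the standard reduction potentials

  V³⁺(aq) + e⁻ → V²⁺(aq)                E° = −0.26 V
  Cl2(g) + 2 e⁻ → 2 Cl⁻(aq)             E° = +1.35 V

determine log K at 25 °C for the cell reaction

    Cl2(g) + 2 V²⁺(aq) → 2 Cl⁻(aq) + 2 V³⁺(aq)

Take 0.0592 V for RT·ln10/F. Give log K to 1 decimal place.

log K = 54.4

The Cl₂/Cl⁻ couple is reduced (cathode); E°cell = +1.35 − (−0.26) = +1.61 V with n = 2.
At equilibrium E = 0, so log K = nE°cell / 0.0592 = (2)(+1.61) / 0.0592 = 54.4.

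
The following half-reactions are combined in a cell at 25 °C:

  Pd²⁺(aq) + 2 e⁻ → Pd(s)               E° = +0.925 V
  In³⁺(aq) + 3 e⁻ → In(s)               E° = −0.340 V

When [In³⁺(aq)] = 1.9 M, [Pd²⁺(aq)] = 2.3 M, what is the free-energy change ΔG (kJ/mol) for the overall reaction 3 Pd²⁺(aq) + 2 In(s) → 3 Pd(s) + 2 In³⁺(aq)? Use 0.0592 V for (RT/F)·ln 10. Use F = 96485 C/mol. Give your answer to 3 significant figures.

E°cell = +0.925 − (−0.340) = +1.265 V; the balanced reaction transfers n = 6 electrons.
Q = [In³⁺(aq)]^2 / [Pd²⁺(aq)]^3 = 0.297, so log Q = −0.528 and E = +1.265 − (0.0592/6)(−0.528) = +1.2702 V.
ΔG = −nFE = −(6)(96485)(+1.2702) J/mol = −735 kJ/mol.

−735 kJ/mol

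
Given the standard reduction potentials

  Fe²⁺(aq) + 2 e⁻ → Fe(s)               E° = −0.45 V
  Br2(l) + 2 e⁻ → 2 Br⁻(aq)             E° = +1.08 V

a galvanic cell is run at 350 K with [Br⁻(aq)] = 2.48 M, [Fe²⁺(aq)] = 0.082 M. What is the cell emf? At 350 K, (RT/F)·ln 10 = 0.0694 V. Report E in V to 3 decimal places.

+1.540 V

Since E°(Br₂/Br⁻) > E°(Fe²⁺/Fe), Br₂/Br⁻ serves as the cathode.
E°cell = +1.08 − (−0.45) = +1.53 V, with n = 2 electrons transferred.
For the overall reaction Br2(l) + Fe(s) → 2 Br⁻(aq) + Fe²⁺(aq), Q = [Br⁻(aq)]^2·[Fe²⁺(aq)] = 0.504, giving log Q = −0.297.
E = E° − (0.0694/n)·log Q = +1.53 − (0.0694/2)(−0.297) = +1.540 V.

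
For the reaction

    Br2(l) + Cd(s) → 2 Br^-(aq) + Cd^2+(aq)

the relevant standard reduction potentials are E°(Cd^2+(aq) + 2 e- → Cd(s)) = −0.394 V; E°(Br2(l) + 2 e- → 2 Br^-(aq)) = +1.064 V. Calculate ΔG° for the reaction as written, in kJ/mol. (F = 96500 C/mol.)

In the reaction as written Br2(l) is reduced, so the Br₂/Br⁻ couple is the cathode and Cd²⁺/Cd is the anode.
E°cell = +1.064 − (−0.394) = +1.458 V; balancing electrons gives n = 2.
ΔG° = −nFE°cell = −(2)(96500)(+1.458) J/mol = −281 kJ/mol.

−281 kJ/mol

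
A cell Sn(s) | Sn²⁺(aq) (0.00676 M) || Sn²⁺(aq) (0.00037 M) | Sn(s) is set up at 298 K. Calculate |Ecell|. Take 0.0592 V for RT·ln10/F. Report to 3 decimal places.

0.037 V

For a concentration cell E°cell = 0, since both electrodes use the same couple.
The compartment with the higher Sn²⁺(aq) concentration (0.00676 M) acts as the cathode; ions are reduced there and produced at the dilute (0.00037 M) anode.
With n = 2, Ecell = −(0.0592/2)·log([dilute]/[conc]) = −(0.0592/2)·log(0.00037/0.00676) = +0.037 V.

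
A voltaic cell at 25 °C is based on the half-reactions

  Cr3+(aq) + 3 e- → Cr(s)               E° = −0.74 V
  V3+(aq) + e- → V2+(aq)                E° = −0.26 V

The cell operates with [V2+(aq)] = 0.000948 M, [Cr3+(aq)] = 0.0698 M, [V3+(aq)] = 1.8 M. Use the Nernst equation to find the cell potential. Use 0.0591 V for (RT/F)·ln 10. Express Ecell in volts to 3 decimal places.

V³⁺/V²⁺ is reduced (cathode, E° = −0.26 V) and Cr³⁺/Cr is oxidized (anode).
The standard potential is −0.26 − (−0.74) = +0.48 V and the balanced reaction transfers n = 3 electrons.
For the overall reaction 3 V3+(aq) + Cr(s) → 3 V2+(aq) + Cr3+(aq), Q = ([V2+(aq)]^3·[Cr3+(aq)]) / [V3+(aq)]^3 = 1.02×10^−11, giving log Q = −10.992.
Applying E = E° − (RT ln10/nF)·log Q gives +0.48 − (0.0591/3)(−10.992) = +0.697 V.

+0.697 V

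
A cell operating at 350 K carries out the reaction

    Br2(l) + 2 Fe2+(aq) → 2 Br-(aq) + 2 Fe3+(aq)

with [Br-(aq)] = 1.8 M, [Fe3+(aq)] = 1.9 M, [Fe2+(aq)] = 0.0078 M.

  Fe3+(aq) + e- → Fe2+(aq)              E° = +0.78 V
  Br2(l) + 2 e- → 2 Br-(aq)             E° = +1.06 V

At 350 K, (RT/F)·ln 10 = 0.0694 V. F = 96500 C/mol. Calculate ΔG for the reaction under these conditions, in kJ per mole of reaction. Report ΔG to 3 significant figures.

E°cell = +1.06 − (+0.78) = +0.28 V; the balanced reaction transfers n = 2 electrons.
Here Q = ([Br-(aq)]^2·[Fe3+(aq)]^2) / [Fe2+(aq)]^2 = 1.92×10^5 (log Q = 5.284), giving E = +0.28 − (0.0694/2)·(5.284) = +0.0966 V.
ΔG = −nFE = −(2)(96500)(+0.0966) J/mol = −18.6 kJ/mol.

−18.6 kJ/mol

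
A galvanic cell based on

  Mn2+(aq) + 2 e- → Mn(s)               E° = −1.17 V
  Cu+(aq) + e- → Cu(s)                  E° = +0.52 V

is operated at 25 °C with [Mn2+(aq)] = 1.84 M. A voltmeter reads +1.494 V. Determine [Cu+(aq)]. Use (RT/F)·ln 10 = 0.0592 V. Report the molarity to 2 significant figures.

0.00066 M

With Cu⁺/Cu at the cathode and Mn²⁺/Mn at the anode, E°cell = +0.52 − (−1.17) = +1.69 V (n = 2).
Since E = E° − (0.0592/n)·log Q, log Q = n(E° − E)/0.0592 = 6.622.
Balancing electrons gives 2 Cu+(aq) + Mn(s) → 2 Cu(s) + Mn2+(aq); thus Q = [Mn2+(aq)] / [Cu+(aq)]^2.
Solving for the unknown gives log [Cu+(aq)] = −3.179, so [Cu+(aq)] ≈ 0.00066 M.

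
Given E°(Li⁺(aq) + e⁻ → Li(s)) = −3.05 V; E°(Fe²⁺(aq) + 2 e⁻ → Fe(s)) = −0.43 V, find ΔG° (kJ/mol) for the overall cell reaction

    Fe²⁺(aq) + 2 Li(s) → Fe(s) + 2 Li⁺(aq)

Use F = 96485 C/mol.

−506 kJ/mol

In the reaction as written Fe²⁺(aq) is reduced, so the Fe²⁺/Fe couple is the cathode and Li⁺/Li is the anode.
E°cell = −0.43 − (−3.05) = +2.62 V; balancing electrons gives n = 2.
ΔG° = −nFE°cell = −(2)(96485)(+2.62) J/mol = −506 kJ/mol.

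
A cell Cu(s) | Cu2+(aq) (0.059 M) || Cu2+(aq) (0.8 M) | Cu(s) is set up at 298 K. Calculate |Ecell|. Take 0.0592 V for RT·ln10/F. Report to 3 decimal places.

0.034 V

For a concentration cell E°cell = 0, since both electrodes use the same couple.
The compartment with the higher Cu2+(aq) concentration (0.8 M) acts as the cathode; ions are reduced there and produced at the dilute (0.059 M) anode.
With n = 2, Ecell = −(0.0592/2)·log([dilute]/[conc]) = −(0.0592/2)·log(0.059/0.8) = +0.034 V.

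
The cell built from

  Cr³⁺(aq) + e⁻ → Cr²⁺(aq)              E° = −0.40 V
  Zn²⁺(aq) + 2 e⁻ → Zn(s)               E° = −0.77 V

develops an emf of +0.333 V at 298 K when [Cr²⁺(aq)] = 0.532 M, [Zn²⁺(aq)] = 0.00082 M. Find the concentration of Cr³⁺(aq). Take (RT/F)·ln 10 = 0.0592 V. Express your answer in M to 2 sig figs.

Cr³⁺/Cr²⁺ is the cathode (higher E°); E°cell = −0.40 − (−0.77) = +0.37 V with n = 2.
Since E = E° − (0.0592/n)·log Q, log Q = n(E° − E)/0.0592 = 1.250.
Balancing electrons gives 2 Cr³⁺(aq) + Zn(s) → 2 Cr²⁺(aq) + Zn²⁺(aq); thus Q = ([Cr²⁺(aq)]^2·[Zn²⁺(aq)]) / [Cr³⁺(aq)]^2.
Substituting the known concentrations and solving, log [Cr³⁺(aq)] = −2.442 and [Cr³⁺(aq)] = 0.0036 M.

0.0036 M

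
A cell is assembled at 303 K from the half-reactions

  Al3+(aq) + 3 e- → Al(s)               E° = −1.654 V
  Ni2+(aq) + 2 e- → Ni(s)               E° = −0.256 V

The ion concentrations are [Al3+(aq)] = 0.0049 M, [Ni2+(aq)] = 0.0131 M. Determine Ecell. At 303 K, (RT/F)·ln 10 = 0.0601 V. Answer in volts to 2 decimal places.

+1.39 V

Ni²⁺/Ni is reduced (cathode, E° = −0.256 V) and Al³⁺/Al is oxidized (anode).
E°cell = −0.256 − (−1.654) = +1.398 V, with n = 6 electrons transferred.
The balanced reaction is 3 Ni2+(aq) + 2 Al(s) → 3 Ni(s) + 2 Al3+(aq), so Q = [Al3+(aq)]^2 / [Ni2+(aq)]^3 = 10.7 and log Q = 1.029.
Applying E = E° − (RT ln10/nF)·log Q gives +1.398 − (0.0601/6)(1.029) = +1.39 V.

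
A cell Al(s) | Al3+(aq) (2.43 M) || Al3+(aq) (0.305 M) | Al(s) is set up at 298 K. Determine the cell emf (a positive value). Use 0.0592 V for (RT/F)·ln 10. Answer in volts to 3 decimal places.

0.018 V

For a concentration cell E°cell = 0, since both electrodes use the same couple.
The compartment with the higher Al3+(aq) concentration (2.43 M) acts as the cathode; ions are reduced there and produced at the dilute (0.305 M) anode.
With n = 3, Ecell = −(0.0592/3)·log([dilute]/[conc]) = −(0.0592/3)·log(0.305/2.43) = +0.018 V.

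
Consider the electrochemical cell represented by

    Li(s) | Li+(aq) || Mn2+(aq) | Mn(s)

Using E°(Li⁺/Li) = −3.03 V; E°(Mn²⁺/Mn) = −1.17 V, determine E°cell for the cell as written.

+1.86 V

By convention the left-hand electrode in cell notation is the anode (oxidation) and the right-hand electrode is the cathode (reduction).
E°cell = E°(right) − E°(left) = −1.17 − (−3.03) = +1.86 V.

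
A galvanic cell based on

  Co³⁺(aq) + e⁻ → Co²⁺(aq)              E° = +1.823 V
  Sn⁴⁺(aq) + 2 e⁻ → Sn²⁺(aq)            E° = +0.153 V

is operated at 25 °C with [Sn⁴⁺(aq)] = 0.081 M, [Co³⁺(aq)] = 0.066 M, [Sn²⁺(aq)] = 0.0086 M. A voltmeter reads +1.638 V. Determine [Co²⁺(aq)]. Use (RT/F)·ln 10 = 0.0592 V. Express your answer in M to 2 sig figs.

Co³⁺/Co²⁺ is the cathode (higher E°); E°cell = +1.823 − (+0.153) = +1.670 V with n = 2.
Rearranging E = E° − (0.0592/n)·log Q gives log Q = 2(+1.670 − (+1.638))/0.0592 = 1.081.
Balancing electrons gives 2 Co³⁺(aq) + Sn²⁺(aq) → 2 Co²⁺(aq) + Sn⁴⁺(aq); thus Q = ([Co²⁺(aq)]^2·[Sn⁴⁺(aq)]) / ([Co³⁺(aq)]^2·[Sn²⁺(aq)]).
Isolating [Co²⁺(aq)] in Q = 10^{1.081} yields log [Co²⁺(aq)] = −1.127, i.e. 0.075 M.

0.075 M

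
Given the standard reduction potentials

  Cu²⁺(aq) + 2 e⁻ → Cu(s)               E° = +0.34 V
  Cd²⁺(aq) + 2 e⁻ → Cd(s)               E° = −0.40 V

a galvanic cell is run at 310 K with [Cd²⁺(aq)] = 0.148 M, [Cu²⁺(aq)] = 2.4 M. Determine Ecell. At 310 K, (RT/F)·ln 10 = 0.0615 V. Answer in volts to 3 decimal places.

Since E°(Cu²⁺/Cu) > E°(Cd²⁺/Cd), Cu²⁺/Cu serves as the cathode.
The standard potential is +0.34 − (−0.40) = +0.74 V and the balanced reaction transfers n = 2 electrons.
For the overall reaction Cu²⁺(aq) + Cd(s) → Cu(s) + Cd²⁺(aq), Q = [Cd²⁺(aq)] / [Cu²⁺(aq)] = 0.0617, giving log Q = −1.210.
By the Nernst equation, E = +0.74 − (0.0615/2)·(−1.210) = +0.777 V.

+0.777 V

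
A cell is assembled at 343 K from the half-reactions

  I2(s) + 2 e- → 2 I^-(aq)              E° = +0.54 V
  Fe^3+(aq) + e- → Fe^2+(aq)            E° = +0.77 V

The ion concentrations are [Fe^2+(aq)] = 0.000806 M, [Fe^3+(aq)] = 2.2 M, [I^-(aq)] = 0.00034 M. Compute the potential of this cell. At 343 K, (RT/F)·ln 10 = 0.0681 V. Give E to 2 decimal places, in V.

Since E°(Fe³⁺/Fe²⁺) > E°(I₂/I⁻), Fe³⁺/Fe²⁺ serves as the cathode.
E°cell = +0.77 − (+0.54) = +0.23 V, with n = 2 electrons transferred.
For the overall reaction 2 Fe^3+(aq) + 2 I^-(aq) → 2 Fe^2+(aq) + I2(s), Q = [Fe^2+(aq)]^2 / ([Fe^3+(aq)]^2·[I^-(aq)]^2) = 1.16, giving log Q = 0.065.
Applying E = E° − (RT ln10/nF)·log Q gives +0.23 − (0.0681/2)(0.065) = +0.23 V.

+0.23 V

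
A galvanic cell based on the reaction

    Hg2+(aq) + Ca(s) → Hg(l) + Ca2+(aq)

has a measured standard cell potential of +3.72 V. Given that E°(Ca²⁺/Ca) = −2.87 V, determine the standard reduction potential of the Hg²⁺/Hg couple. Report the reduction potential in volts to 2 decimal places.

+0.85 V

In the reaction as written the Hg²⁺/Hg couple is reduced (cathode) and Ca²⁺/Ca is oxidized (anode), so E°cell = E°(Hg²⁺/Hg) − E°(Ca²⁺/Ca).
E°(Hg²⁺/Hg) = E°cell + E°(anode) = +3.72 + (−2.87) = +0.85 V.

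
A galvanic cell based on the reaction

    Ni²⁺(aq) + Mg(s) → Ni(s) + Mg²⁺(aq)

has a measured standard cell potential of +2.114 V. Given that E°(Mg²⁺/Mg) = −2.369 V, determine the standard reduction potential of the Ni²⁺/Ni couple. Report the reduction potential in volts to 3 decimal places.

−0.255 V

In the reaction as written the Ni²⁺/Ni couple is reduced (cathode) and Mg²⁺/Mg is oxidized (anode), so E°cell = E°(Ni²⁺/Ni) − E°(Mg²⁺/Mg).
E°(Ni²⁺/Ni) = E°cell + E°(anode) = +2.114 + (−2.369) = −0.255 V.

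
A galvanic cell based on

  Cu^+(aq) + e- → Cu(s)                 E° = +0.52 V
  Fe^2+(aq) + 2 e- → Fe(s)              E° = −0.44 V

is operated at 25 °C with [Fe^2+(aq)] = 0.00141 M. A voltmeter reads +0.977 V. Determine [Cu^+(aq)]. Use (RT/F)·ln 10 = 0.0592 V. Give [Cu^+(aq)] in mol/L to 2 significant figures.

With Cu⁺/Cu at the cathode and Fe²⁺/Fe at the anode, E°cell = +0.52 − (−0.44) = +0.96 V (n = 2).
From the Nernst equation, log Q = n(E° − E)/0.0592 = 2·(+0.96 − (+0.977))/0.0592 = −0.574.
For 2 Cu^+(aq) + Fe(s) → 2 Cu(s) + Fe^2+(aq), the reaction quotient is Q = [Fe^2+(aq)] / [Cu^+(aq)]^2.
Solving for the unknown gives log [Cu^+(aq)] = −1.138, so [Cu^+(aq)] ≈ 0.073 M.

0.073 M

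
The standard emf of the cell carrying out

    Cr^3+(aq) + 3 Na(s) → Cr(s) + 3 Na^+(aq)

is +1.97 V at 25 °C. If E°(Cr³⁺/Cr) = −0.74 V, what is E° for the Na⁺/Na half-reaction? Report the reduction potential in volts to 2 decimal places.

In the reaction as written the Cr³⁺/Cr couple is reduced (cathode) and Na⁺/Na is oxidized (anode), so E°cell = E°(Cr³⁺/Cr) − E°(Na⁺/Na).
E°(Na⁺/Na) = E°(cathode) − E°cell = −0.74 − (+1.97) = −2.71 V.

−2.71 V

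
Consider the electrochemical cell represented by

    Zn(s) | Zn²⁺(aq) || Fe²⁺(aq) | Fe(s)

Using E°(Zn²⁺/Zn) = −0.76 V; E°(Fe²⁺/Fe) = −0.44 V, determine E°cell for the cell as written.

+0.32 V

By convention the left-hand electrode in cell notation is the anode (oxidation) and the right-hand electrode is the cathode (reduction).
E°cell = E°(right) − E°(left) = −0.44 − (−0.76) = +0.32 V.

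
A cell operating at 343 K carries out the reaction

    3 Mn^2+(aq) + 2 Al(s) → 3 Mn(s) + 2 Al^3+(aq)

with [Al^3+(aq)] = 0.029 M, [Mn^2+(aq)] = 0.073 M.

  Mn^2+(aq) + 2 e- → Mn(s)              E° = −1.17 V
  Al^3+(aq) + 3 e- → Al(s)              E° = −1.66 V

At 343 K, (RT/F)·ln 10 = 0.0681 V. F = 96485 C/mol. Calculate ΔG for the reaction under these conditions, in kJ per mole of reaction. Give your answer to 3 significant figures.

With Mn²⁺/Mn reduced at the cathode, E°cell = −1.17 − (−1.66) = +0.49 V and n = 6.
Here Q = [Al^3+(aq)]^2 / [Mn^2+(aq)]^3 = 2.16 (log Q = 0.335), giving E = +0.49 − (0.0681/6)·(0.335) = +0.4862 V.
ΔG = −nFE = −(6)(96485)(+0.4862) J/mol = −281 kJ/mol.

−281 kJ/mol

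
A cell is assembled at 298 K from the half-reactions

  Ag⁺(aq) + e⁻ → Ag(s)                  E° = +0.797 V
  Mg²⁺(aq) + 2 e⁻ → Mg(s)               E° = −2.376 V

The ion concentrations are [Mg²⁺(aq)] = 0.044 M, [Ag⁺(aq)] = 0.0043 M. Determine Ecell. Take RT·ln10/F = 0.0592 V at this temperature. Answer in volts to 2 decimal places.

+3.07 V

Ag⁺/Ag is reduced (cathode, E° = +0.797 V) and Mg²⁺/Mg is oxidized (anode).
E°cell = E°cat − E°an = +0.797 − (−2.376) = +3.173 V; n = 2.
The balanced reaction is 2 Ag⁺(aq) + Mg(s) → 2 Ag(s) + Mg²⁺(aq), so Q = [Mg²⁺(aq)] / [Ag⁺(aq)]^2 = 2.38×10^3 and log Q = 3.377.
Applying E = E° − (RT ln10/nF)·log Q gives +3.173 − (0.0592/2)(3.377) = +3.07 V.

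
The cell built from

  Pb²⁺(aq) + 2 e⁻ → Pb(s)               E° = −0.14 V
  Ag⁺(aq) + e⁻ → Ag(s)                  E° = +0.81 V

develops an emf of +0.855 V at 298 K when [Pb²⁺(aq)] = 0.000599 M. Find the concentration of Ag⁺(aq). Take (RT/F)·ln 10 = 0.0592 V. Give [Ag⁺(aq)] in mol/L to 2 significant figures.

0.00061 M

With Ag⁺/Ag at the cathode and Pb²⁺/Pb at the anode, E°cell = +0.81 − (−0.14) = +0.95 V (n = 2).
Rearranging E = E° − (0.0592/n)·log Q gives log Q = 2(+0.95 − (+0.855))/0.0592 = 3.209.
Balancing electrons gives 2 Ag⁺(aq) + Pb(s) → 2 Ag(s) + Pb²⁺(aq); thus Q = [Pb²⁺(aq)] / [Ag⁺(aq)]^2.
Isolating [Ag⁺(aq)] in Q = 10^{3.209} yields log [Ag⁺(aq)] = −3.216, i.e. 0.00061 M.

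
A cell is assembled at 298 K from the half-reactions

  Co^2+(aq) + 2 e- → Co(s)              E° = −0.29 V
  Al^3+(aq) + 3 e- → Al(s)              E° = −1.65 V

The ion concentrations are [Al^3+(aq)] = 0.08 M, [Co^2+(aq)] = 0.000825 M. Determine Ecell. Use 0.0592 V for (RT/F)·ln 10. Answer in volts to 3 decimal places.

+1.290 V

Co²⁺/Co is reduced (cathode, E° = −0.29 V) and Al³⁺/Al is oxidized (anode).
E°cell = −0.29 − (−1.65) = +1.36 V, with n = 6 electrons transferred.
The balanced reaction is 3 Co^2+(aq) + 2 Al(s) → 3 Co(s) + 2 Al^3+(aq), so Q = [Al^3+(aq)]^2 / [Co^2+(aq)]^3 = 1.14×10^7 and log Q = 7.057.
E = E° − (0.0592/n)·log Q = +1.36 − (0.0592/6)(7.057) = +1.290 V.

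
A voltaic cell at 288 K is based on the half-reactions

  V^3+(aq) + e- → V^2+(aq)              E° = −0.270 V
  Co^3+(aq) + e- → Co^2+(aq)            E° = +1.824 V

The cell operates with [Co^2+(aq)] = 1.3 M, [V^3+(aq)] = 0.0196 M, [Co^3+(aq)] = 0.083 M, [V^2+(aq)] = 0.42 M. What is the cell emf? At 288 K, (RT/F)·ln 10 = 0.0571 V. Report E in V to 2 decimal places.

Since E°(Co³⁺/Co²⁺) > E°(V³⁺/V²⁺), Co³⁺/Co²⁺ serves as the cathode.
E°cell = E°cat − E°an = +1.824 − (−0.270) = +2.094 V; n = 1.
Balancing gives Co^3+(aq) + V^2+(aq) → Co^2+(aq) + V^3+(aq); hence Q = ([Co^2+(aq)]·[V^3+(aq)]) / ([Co^3+(aq)]·[V^2+(aq)]) = 0.731 (log Q = −0.136).
E = E° − (0.0571/n)·log Q = +2.094 − (0.0571/1)(−0.136) = +2.10 V.

+2.10 V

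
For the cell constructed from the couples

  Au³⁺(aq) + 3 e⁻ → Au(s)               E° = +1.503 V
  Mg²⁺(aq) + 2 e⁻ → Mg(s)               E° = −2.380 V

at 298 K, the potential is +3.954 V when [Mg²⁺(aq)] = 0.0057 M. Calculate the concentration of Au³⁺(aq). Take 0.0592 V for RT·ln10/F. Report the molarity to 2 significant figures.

1.7 M

The Au³⁺/Au couple has the larger reduction potential, so it is the cathode: E°cell = +1.503 − (−2.380) = +3.883 V and n = 6.
Since E = E° − (0.0592/n)·log Q, log Q = n(E° − E)/0.0592 = −7.196.
The balanced reaction is 2 Au³⁺(aq) + 3 Mg(s) → 2 Au(s) + 3 Mg²⁺(aq), so Q = [Mg²⁺(aq)]^3 / [Au³⁺(aq)]^2.
Isolating [Au³⁺(aq)] in Q = 10^{−7.196} yields log [Au³⁺(aq)] = 0.232, i.e. 1.7 M.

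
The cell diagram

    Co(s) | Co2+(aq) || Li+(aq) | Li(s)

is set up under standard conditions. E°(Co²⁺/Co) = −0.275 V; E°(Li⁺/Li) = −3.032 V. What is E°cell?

By convention the left-hand electrode in cell notation is the anode (oxidation) and the right-hand electrode is the cathode (reduction).
E°cell = E°(right) − E°(left) = −3.032 − (−0.275) = −2.757 V.
The negative sign shows that, as written, the cell would require an external voltage to drive the reaction.

−2.757 V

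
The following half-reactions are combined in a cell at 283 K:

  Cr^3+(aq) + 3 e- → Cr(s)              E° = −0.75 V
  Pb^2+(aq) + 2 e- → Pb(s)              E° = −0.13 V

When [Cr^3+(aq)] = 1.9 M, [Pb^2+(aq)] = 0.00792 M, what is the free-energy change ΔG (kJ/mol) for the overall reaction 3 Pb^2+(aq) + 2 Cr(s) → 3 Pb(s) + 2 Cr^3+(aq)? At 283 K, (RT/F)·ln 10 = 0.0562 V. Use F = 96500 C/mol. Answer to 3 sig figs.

E°cell = −0.13 − (−0.75) = +0.62 V; the balanced reaction transfers n = 6 electrons.
Q = [Cr^3+(aq)]^2 / [Pb^2+(aq)]^3 = 7.27×10^6, so log Q = 6.861 and E = +0.62 − (0.0562/6)(6.861) = +0.5557 V.
Then ΔG = −nFE = −6 × 96500 × +0.5557 J/mol = −322 kJ/mol.

−322 kJ/mol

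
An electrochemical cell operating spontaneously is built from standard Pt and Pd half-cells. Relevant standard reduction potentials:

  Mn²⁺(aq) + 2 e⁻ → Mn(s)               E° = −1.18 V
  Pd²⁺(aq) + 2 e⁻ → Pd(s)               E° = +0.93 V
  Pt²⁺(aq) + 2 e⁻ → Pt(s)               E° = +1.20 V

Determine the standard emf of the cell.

+0.27 V

Of the two couples in this cell, the one with the more positive reduction potential is reduced at the cathode: here that is Pt²⁺/Pt (+1.20 V); Pd²⁺/Pd (+0.93 V) is the anode.
E°cell = E°(cathode) − E°(anode) = +1.20 − (+0.93) = +0.27 V.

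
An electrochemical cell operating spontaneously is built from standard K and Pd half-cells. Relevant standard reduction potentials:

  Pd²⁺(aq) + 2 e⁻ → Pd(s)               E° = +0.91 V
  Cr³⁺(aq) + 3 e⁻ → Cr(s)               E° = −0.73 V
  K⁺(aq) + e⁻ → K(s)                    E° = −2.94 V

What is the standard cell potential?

Of the two couples in this cell, the one with the more positive reduction potential is reduced at the cathode: here that is Pd²⁺/Pd (+0.91 V); K⁺/K (−2.94 V) is the anode.
E°cell = E°(cathode) − E°(anode) = +0.91 − (−2.94) = +3.85 V.

+3.85 V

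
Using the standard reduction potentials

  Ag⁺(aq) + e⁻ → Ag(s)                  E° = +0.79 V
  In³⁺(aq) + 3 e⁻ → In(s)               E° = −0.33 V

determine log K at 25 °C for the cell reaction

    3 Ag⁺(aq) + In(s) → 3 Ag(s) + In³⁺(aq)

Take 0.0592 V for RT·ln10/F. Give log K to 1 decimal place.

The Ag⁺/Ag couple is reduced (cathode); E°cell = +0.79 − (−0.33) = +1.12 V with n = 3.
At equilibrium E = 0, so log K = nE°cell / 0.0592 = (3)(+1.12) / 0.0592 = 56.8.

log K = 56.8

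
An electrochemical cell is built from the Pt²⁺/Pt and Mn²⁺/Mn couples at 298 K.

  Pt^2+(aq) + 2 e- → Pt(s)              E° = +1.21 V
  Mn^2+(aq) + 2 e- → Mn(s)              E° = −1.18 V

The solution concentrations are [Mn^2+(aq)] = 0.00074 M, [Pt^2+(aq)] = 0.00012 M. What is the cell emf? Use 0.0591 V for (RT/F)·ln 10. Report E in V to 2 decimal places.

+2.37 V

Pt²⁺/Pt is reduced (cathode, E° = +1.21 V) and Mn²⁺/Mn is oxidized (anode).
E°cell = +1.21 − (−1.18) = +2.39 V, with n = 2 electrons transferred.
The balanced reaction is Pt^2+(aq) + Mn(s) → Pt(s) + Mn^2+(aq), so Q = [Mn^2+(aq)] / [Pt^2+(aq)] = 6.17 and log Q = 0.790.
Applying E = E° − (RT ln10/nF)·log Q gives +2.39 − (0.0591/2)(0.790) = +2.37 V.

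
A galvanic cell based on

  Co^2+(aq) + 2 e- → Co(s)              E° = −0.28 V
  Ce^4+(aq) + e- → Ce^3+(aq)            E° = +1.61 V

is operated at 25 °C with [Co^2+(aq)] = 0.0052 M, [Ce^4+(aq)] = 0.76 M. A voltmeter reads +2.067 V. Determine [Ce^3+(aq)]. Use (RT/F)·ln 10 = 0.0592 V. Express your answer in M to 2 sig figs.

0.011 M

Ce⁴⁺/Ce³⁺ is the cathode (higher E°); E°cell = +1.61 − (−0.28) = +1.89 V with n = 2.
Since E = E° − (0.0592/n)·log Q, log Q = n(E° − E)/0.0592 = −5.980.
The balanced reaction is 2 Ce^4+(aq) + Co(s) → 2 Ce^3+(aq) + Co^2+(aq), so Q = ([Ce^3+(aq)]^2·[Co^2+(aq)]) / [Ce^4+(aq)]^2.
Isolating [Ce^3+(aq)] in Q = 10^{−5.980} yields log [Ce^3+(aq)] = −1.967, i.e. 0.011 M.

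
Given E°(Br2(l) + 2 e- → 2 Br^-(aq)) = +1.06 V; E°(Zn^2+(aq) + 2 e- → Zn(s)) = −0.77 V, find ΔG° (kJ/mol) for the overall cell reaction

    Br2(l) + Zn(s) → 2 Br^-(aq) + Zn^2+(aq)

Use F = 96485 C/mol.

In the reaction as written Br2(l) is reduced, so the Br₂/Br⁻ couple is the cathode and Zn²⁺/Zn is the anode.
E°cell = +1.06 − (−0.77) = +1.83 V; balancing electrons gives n = 2.
ΔG° = −nFE°cell = −(2)(96485)(+1.83) J/mol = −353 kJ/mol.

−353 kJ/mol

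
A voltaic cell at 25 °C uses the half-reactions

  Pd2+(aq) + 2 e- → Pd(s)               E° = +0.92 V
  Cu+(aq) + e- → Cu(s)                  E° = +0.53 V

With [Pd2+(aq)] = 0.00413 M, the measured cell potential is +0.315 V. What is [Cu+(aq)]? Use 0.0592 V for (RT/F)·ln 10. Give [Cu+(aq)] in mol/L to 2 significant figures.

1.2 M

With Pd²⁺/Pd at the cathode and Cu⁺/Cu at the anode, E°cell = +0.92 − (+0.53) = +0.39 V (n = 2).
Rearranging E = E° − (0.0592/n)·log Q gives log Q = 2(+0.39 − (+0.315))/0.0592 = 2.534.
The balanced reaction is Pd2+(aq) + 2 Cu(s) → Pd(s) + 2 Cu+(aq), so Q = [Cu+(aq)]^2 / [Pd2+(aq)].
Substituting the known concentrations and solving, log [Cu+(aq)] = 0.075 and [Cu+(aq)] = 1.2 M.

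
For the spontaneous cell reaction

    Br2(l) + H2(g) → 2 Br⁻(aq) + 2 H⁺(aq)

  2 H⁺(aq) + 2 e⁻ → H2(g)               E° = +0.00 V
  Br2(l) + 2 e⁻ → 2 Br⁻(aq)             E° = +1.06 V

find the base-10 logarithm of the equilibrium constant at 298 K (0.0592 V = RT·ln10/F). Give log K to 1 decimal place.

The Br₂/Br⁻ couple is reduced (cathode); E°cell = +1.06 − (+0.00) = +1.06 V with n = 2.
At equilibrium E = 0, so log K = nE°cell / 0.0592 = (2)(+1.06) / 0.0592 = 35.8.

log K = 35.8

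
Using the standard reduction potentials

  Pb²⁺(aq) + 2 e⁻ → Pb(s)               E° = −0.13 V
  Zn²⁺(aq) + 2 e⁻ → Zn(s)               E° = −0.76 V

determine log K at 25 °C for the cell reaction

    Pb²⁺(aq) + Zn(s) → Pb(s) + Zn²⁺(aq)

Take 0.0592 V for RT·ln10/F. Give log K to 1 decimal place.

log K = 21.3

The Pb²⁺/Pb couple is reduced (cathode); E°cell = −0.13 − (−0.76) = +0.63 V with n = 2.
At equilibrium E = 0, so log K = nE°cell / 0.0592 = (2)(+0.63) / 0.0592 = 21.3.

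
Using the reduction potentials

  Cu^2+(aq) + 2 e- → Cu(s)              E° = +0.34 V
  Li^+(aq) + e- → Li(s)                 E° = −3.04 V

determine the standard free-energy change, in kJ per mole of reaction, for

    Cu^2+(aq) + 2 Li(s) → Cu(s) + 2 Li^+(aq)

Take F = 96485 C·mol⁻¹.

In the reaction as written Cu^2+(aq) is reduced, so the Cu²⁺/Cu couple is the cathode and Li⁺/Li is the anode.
E°cell = +0.34 − (−3.04) = +3.38 V; balancing electrons gives n = 2.
ΔG° = −nFE°cell = −(2)(96485)(+3.38) J/mol = −652 kJ/mol.

−652 kJ/mol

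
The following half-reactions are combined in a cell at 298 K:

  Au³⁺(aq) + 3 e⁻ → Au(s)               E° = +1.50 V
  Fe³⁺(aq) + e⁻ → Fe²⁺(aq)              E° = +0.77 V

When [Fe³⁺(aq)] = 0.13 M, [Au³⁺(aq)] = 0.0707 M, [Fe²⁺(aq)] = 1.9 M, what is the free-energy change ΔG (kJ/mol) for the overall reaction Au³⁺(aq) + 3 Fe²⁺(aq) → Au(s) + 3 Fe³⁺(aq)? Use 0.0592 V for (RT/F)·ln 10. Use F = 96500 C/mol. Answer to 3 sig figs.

The standard cell potential is +1.50 − (+0.77) = +0.73 V, with n = 3 electrons in the balanced equation.
Q = [Fe³⁺(aq)]^3 / ([Au³⁺(aq)]·[Fe²⁺(aq)]^3) = 0.00453, so log Q = −2.344 and E = +0.73 − (0.0592/3)(−2.344) = +0.7763 V.
ΔG = −nFE = −(3)(96500)(+0.7763) J/mol = −225 kJ/mol.

−225 kJ/mol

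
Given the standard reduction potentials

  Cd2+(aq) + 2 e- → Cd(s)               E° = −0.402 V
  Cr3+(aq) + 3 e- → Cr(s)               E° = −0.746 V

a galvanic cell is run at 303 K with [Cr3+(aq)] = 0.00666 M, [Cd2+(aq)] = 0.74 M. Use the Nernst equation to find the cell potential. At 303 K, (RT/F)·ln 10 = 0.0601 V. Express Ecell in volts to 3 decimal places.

+0.384 V

Since E°(Cd²⁺/Cd) > E°(Cr³⁺/Cr), Cd²⁺/Cd serves as the cathode.
E°cell = −0.402 − (−0.746) = +0.344 V, with n = 6 electrons transferred.
The balanced reaction is 3 Cd2+(aq) + 2 Cr(s) → 3 Cd(s) + 2 Cr3+(aq), so Q = [Cr3+(aq)]^2 / [Cd2+(aq)]^3 = 0.000109 and log Q = −3.961.
Applying E = E° − (RT ln10/nF)·log Q gives +0.344 − (0.0601/6)(−3.961) = +0.384 V.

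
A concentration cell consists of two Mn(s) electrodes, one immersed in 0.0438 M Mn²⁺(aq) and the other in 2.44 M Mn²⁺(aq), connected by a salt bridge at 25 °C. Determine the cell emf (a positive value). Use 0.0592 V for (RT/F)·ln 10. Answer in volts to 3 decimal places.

0.052 V

For a concentration cell E°cell = 0, since both electrodes use the same couple.
The compartment with the higher Mn²⁺(aq) concentration (2.44 M) acts as the cathode; ions are reduced there and produced at the dilute (0.0438 M) anode.
With n = 2, Ecell = −(0.0592/2)·log([dilute]/[conc]) = −(0.0592/2)·log(0.0438/2.44) = +0.052 V.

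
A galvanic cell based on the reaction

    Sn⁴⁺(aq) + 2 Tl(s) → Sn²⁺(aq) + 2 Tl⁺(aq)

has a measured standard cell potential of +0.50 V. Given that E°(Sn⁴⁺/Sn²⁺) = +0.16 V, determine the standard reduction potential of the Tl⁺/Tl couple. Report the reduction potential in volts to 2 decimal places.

In the reaction as written the Sn⁴⁺/Sn²⁺ couple is reduced (cathode) and Tl⁺/Tl is oxidized (anode), so E°cell = E°(Sn⁴⁺/Sn²⁺) − E°(Tl⁺/Tl).
E°(Tl⁺/Tl) = E°(cathode) − E°cell = +0.16 − (+0.50) = −0.34 V.

−0.34 V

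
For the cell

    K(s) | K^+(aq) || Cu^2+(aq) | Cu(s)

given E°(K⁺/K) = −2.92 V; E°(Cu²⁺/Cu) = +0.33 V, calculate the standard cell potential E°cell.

+3.25 V

By convention the left-hand electrode in cell notation is the anode (oxidation) and the right-hand electrode is the cathode (reduction).
E°cell = E°(right) − E°(left) = +0.33 − (−2.92) = +3.25 V.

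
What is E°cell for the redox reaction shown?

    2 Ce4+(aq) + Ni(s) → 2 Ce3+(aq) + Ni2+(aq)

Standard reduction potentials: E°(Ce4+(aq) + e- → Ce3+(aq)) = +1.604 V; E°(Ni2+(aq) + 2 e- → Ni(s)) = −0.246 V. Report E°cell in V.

In the reaction as written, Ce4+(aq) is reduced (cathode) and Ni2+(aq) is produced by oxidation at the anode.
E°cell = E°(cathode) − E°(anode) = +1.604 − (−0.246) = +1.850 V.

+1.850 V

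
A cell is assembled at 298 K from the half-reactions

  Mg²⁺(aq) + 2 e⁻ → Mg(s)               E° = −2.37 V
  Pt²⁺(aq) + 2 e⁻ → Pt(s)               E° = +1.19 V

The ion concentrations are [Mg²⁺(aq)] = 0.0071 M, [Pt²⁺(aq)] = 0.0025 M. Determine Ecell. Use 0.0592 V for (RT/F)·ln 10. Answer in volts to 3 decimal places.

+3.547 V

Since E°(Pt²⁺/Pt) > E°(Mg²⁺/Mg), Pt²⁺/Pt serves as the cathode.
The standard potential is +1.19 − (−2.37) = +3.56 V and the balanced reaction transfers n = 2 electrons.
The balanced reaction is Pt²⁺(aq) + Mg(s) → Pt(s) + Mg²⁺(aq), so Q = [Mg²⁺(aq)] / [Pt²⁺(aq)] = 2.84 and log Q = 0.453.
E = E° − (0.0592/n)·log Q = +3.56 − (0.0592/2)(0.453) = +3.547 V.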